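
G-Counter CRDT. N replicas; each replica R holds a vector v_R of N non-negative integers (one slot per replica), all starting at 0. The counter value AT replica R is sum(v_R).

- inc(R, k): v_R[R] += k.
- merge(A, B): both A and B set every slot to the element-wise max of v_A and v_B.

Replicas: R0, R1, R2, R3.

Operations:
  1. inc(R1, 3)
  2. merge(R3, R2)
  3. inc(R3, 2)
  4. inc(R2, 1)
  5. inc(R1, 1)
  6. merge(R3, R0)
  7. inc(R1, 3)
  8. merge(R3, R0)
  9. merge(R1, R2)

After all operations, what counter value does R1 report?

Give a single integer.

Op 1: inc R1 by 3 -> R1=(0,3,0,0) value=3
Op 2: merge R3<->R2 -> R3=(0,0,0,0) R2=(0,0,0,0)
Op 3: inc R3 by 2 -> R3=(0,0,0,2) value=2
Op 4: inc R2 by 1 -> R2=(0,0,1,0) value=1
Op 5: inc R1 by 1 -> R1=(0,4,0,0) value=4
Op 6: merge R3<->R0 -> R3=(0,0,0,2) R0=(0,0,0,2)
Op 7: inc R1 by 3 -> R1=(0,7,0,0) value=7
Op 8: merge R3<->R0 -> R3=(0,0,0,2) R0=(0,0,0,2)
Op 9: merge R1<->R2 -> R1=(0,7,1,0) R2=(0,7,1,0)

Answer: 8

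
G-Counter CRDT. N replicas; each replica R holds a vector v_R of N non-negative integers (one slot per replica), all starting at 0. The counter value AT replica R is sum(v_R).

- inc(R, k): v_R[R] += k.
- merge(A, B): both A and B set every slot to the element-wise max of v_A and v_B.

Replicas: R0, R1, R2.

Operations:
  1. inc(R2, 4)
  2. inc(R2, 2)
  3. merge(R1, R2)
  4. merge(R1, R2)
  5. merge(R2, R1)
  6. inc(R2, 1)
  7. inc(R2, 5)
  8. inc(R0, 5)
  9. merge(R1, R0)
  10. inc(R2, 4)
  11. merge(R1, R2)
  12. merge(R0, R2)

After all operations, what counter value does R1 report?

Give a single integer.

Op 1: inc R2 by 4 -> R2=(0,0,4) value=4
Op 2: inc R2 by 2 -> R2=(0,0,6) value=6
Op 3: merge R1<->R2 -> R1=(0,0,6) R2=(0,0,6)
Op 4: merge R1<->R2 -> R1=(0,0,6) R2=(0,0,6)
Op 5: merge R2<->R1 -> R2=(0,0,6) R1=(0,0,6)
Op 6: inc R2 by 1 -> R2=(0,0,7) value=7
Op 7: inc R2 by 5 -> R2=(0,0,12) value=12
Op 8: inc R0 by 5 -> R0=(5,0,0) value=5
Op 9: merge R1<->R0 -> R1=(5,0,6) R0=(5,0,6)
Op 10: inc R2 by 4 -> R2=(0,0,16) value=16
Op 11: merge R1<->R2 -> R1=(5,0,16) R2=(5,0,16)
Op 12: merge R0<->R2 -> R0=(5,0,16) R2=(5,0,16)

Answer: 21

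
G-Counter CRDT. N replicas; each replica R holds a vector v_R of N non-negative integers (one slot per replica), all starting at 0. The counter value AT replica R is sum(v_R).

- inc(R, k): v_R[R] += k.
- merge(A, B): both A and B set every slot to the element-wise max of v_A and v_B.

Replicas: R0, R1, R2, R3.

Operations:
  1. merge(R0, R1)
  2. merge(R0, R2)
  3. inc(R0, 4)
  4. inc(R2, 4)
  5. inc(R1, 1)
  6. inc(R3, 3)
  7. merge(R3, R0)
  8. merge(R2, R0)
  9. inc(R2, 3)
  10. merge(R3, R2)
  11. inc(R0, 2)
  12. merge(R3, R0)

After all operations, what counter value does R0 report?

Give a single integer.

Answer: 16

Derivation:
Op 1: merge R0<->R1 -> R0=(0,0,0,0) R1=(0,0,0,0)
Op 2: merge R0<->R2 -> R0=(0,0,0,0) R2=(0,0,0,0)
Op 3: inc R0 by 4 -> R0=(4,0,0,0) value=4
Op 4: inc R2 by 4 -> R2=(0,0,4,0) value=4
Op 5: inc R1 by 1 -> R1=(0,1,0,0) value=1
Op 6: inc R3 by 3 -> R3=(0,0,0,3) value=3
Op 7: merge R3<->R0 -> R3=(4,0,0,3) R0=(4,0,0,3)
Op 8: merge R2<->R0 -> R2=(4,0,4,3) R0=(4,0,4,3)
Op 9: inc R2 by 3 -> R2=(4,0,7,3) value=14
Op 10: merge R3<->R2 -> R3=(4,0,7,3) R2=(4,0,7,3)
Op 11: inc R0 by 2 -> R0=(6,0,4,3) value=13
Op 12: merge R3<->R0 -> R3=(6,0,7,3) R0=(6,0,7,3)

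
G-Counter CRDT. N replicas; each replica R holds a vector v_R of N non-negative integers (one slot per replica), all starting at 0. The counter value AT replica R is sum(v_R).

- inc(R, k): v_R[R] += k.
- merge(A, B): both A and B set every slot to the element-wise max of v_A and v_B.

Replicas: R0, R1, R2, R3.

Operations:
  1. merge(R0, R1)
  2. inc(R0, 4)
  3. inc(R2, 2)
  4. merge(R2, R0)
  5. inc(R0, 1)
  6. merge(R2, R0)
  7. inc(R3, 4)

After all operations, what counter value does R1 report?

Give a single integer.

Op 1: merge R0<->R1 -> R0=(0,0,0,0) R1=(0,0,0,0)
Op 2: inc R0 by 4 -> R0=(4,0,0,0) value=4
Op 3: inc R2 by 2 -> R2=(0,0,2,0) value=2
Op 4: merge R2<->R0 -> R2=(4,0,2,0) R0=(4,0,2,0)
Op 5: inc R0 by 1 -> R0=(5,0,2,0) value=7
Op 6: merge R2<->R0 -> R2=(5,0,2,0) R0=(5,0,2,0)
Op 7: inc R3 by 4 -> R3=(0,0,0,4) value=4

Answer: 0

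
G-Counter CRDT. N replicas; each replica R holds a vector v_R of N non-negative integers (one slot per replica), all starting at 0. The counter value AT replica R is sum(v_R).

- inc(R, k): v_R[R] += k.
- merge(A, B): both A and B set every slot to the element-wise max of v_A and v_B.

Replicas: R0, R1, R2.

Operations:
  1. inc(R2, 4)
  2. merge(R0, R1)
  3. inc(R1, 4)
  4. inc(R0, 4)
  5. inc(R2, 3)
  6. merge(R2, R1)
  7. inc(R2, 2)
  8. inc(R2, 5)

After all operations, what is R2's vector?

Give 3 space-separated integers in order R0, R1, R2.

Answer: 0 4 14

Derivation:
Op 1: inc R2 by 4 -> R2=(0,0,4) value=4
Op 2: merge R0<->R1 -> R0=(0,0,0) R1=(0,0,0)
Op 3: inc R1 by 4 -> R1=(0,4,0) value=4
Op 4: inc R0 by 4 -> R0=(4,0,0) value=4
Op 5: inc R2 by 3 -> R2=(0,0,7) value=7
Op 6: merge R2<->R1 -> R2=(0,4,7) R1=(0,4,7)
Op 7: inc R2 by 2 -> R2=(0,4,9) value=13
Op 8: inc R2 by 5 -> R2=(0,4,14) value=18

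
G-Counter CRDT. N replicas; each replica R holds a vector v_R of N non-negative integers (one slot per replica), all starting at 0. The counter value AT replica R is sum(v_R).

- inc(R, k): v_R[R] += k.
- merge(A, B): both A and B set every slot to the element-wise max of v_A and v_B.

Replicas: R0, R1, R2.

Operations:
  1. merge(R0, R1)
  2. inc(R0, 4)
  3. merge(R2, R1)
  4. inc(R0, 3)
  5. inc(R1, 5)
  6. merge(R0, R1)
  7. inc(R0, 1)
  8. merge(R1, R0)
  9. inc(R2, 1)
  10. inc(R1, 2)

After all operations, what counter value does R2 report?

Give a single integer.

Answer: 1

Derivation:
Op 1: merge R0<->R1 -> R0=(0,0,0) R1=(0,0,0)
Op 2: inc R0 by 4 -> R0=(4,0,0) value=4
Op 3: merge R2<->R1 -> R2=(0,0,0) R1=(0,0,0)
Op 4: inc R0 by 3 -> R0=(7,0,0) value=7
Op 5: inc R1 by 5 -> R1=(0,5,0) value=5
Op 6: merge R0<->R1 -> R0=(7,5,0) R1=(7,5,0)
Op 7: inc R0 by 1 -> R0=(8,5,0) value=13
Op 8: merge R1<->R0 -> R1=(8,5,0) R0=(8,5,0)
Op 9: inc R2 by 1 -> R2=(0,0,1) value=1
Op 10: inc R1 by 2 -> R1=(8,7,0) value=15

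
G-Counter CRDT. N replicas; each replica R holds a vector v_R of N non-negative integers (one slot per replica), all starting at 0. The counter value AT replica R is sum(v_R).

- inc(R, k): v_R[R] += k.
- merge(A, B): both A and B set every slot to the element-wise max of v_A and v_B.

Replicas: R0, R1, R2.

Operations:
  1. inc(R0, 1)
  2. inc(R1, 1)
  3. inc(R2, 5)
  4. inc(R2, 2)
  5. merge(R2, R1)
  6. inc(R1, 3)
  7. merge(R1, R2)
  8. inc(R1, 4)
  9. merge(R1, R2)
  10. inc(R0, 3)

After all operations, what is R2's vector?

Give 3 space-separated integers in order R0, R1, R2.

Answer: 0 8 7

Derivation:
Op 1: inc R0 by 1 -> R0=(1,0,0) value=1
Op 2: inc R1 by 1 -> R1=(0,1,0) value=1
Op 3: inc R2 by 5 -> R2=(0,0,5) value=5
Op 4: inc R2 by 2 -> R2=(0,0,7) value=7
Op 5: merge R2<->R1 -> R2=(0,1,7) R1=(0,1,7)
Op 6: inc R1 by 3 -> R1=(0,4,7) value=11
Op 7: merge R1<->R2 -> R1=(0,4,7) R2=(0,4,7)
Op 8: inc R1 by 4 -> R1=(0,8,7) value=15
Op 9: merge R1<->R2 -> R1=(0,8,7) R2=(0,8,7)
Op 10: inc R0 by 3 -> R0=(4,0,0) value=4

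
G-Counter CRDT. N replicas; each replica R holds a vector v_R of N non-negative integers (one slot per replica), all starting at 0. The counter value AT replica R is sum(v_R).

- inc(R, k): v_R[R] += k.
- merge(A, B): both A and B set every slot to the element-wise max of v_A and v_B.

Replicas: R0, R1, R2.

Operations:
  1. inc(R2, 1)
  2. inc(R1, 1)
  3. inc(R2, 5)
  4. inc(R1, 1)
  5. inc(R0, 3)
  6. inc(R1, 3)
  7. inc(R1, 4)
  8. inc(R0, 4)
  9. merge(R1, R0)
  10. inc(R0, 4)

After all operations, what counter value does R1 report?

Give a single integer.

Answer: 16

Derivation:
Op 1: inc R2 by 1 -> R2=(0,0,1) value=1
Op 2: inc R1 by 1 -> R1=(0,1,0) value=1
Op 3: inc R2 by 5 -> R2=(0,0,6) value=6
Op 4: inc R1 by 1 -> R1=(0,2,0) value=2
Op 5: inc R0 by 3 -> R0=(3,0,0) value=3
Op 6: inc R1 by 3 -> R1=(0,5,0) value=5
Op 7: inc R1 by 4 -> R1=(0,9,0) value=9
Op 8: inc R0 by 4 -> R0=(7,0,0) value=7
Op 9: merge R1<->R0 -> R1=(7,9,0) R0=(7,9,0)
Op 10: inc R0 by 4 -> R0=(11,9,0) value=20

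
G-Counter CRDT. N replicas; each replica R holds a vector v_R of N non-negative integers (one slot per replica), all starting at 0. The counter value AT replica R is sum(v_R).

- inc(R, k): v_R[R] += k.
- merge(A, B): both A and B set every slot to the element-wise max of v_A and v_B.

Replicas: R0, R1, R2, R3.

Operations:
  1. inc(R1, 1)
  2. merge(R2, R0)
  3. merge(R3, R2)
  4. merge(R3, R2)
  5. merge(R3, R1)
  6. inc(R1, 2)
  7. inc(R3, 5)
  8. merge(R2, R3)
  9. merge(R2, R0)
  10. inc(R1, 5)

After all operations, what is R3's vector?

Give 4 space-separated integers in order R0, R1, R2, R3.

Answer: 0 1 0 5

Derivation:
Op 1: inc R1 by 1 -> R1=(0,1,0,0) value=1
Op 2: merge R2<->R0 -> R2=(0,0,0,0) R0=(0,0,0,0)
Op 3: merge R3<->R2 -> R3=(0,0,0,0) R2=(0,0,0,0)
Op 4: merge R3<->R2 -> R3=(0,0,0,0) R2=(0,0,0,0)
Op 5: merge R3<->R1 -> R3=(0,1,0,0) R1=(0,1,0,0)
Op 6: inc R1 by 2 -> R1=(0,3,0,0) value=3
Op 7: inc R3 by 5 -> R3=(0,1,0,5) value=6
Op 8: merge R2<->R3 -> R2=(0,1,0,5) R3=(0,1,0,5)
Op 9: merge R2<->R0 -> R2=(0,1,0,5) R0=(0,1,0,5)
Op 10: inc R1 by 5 -> R1=(0,8,0,0) value=8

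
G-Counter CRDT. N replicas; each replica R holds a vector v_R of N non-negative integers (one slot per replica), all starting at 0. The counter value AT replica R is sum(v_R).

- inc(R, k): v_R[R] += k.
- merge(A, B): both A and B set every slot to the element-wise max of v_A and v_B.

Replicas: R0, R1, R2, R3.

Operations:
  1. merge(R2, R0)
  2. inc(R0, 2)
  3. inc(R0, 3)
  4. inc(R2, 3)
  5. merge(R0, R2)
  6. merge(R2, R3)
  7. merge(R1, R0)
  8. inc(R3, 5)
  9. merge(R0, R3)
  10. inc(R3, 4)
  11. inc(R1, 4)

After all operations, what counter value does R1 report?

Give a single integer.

Answer: 12

Derivation:
Op 1: merge R2<->R0 -> R2=(0,0,0,0) R0=(0,0,0,0)
Op 2: inc R0 by 2 -> R0=(2,0,0,0) value=2
Op 3: inc R0 by 3 -> R0=(5,0,0,0) value=5
Op 4: inc R2 by 3 -> R2=(0,0,3,0) value=3
Op 5: merge R0<->R2 -> R0=(5,0,3,0) R2=(5,0,3,0)
Op 6: merge R2<->R3 -> R2=(5,0,3,0) R3=(5,0,3,0)
Op 7: merge R1<->R0 -> R1=(5,0,3,0) R0=(5,0,3,0)
Op 8: inc R3 by 5 -> R3=(5,0,3,5) value=13
Op 9: merge R0<->R3 -> R0=(5,0,3,5) R3=(5,0,3,5)
Op 10: inc R3 by 4 -> R3=(5,0,3,9) value=17
Op 11: inc R1 by 4 -> R1=(5,4,3,0) value=12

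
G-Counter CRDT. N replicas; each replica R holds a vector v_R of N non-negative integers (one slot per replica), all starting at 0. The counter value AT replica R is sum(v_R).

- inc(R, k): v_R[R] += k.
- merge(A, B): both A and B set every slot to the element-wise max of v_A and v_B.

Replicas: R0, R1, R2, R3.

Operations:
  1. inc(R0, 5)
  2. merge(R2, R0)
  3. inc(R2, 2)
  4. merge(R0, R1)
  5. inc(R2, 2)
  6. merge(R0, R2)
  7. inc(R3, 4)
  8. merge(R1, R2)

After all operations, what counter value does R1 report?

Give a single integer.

Op 1: inc R0 by 5 -> R0=(5,0,0,0) value=5
Op 2: merge R2<->R0 -> R2=(5,0,0,0) R0=(5,0,0,0)
Op 3: inc R2 by 2 -> R2=(5,0,2,0) value=7
Op 4: merge R0<->R1 -> R0=(5,0,0,0) R1=(5,0,0,0)
Op 5: inc R2 by 2 -> R2=(5,0,4,0) value=9
Op 6: merge R0<->R2 -> R0=(5,0,4,0) R2=(5,0,4,0)
Op 7: inc R3 by 4 -> R3=(0,0,0,4) value=4
Op 8: merge R1<->R2 -> R1=(5,0,4,0) R2=(5,0,4,0)

Answer: 9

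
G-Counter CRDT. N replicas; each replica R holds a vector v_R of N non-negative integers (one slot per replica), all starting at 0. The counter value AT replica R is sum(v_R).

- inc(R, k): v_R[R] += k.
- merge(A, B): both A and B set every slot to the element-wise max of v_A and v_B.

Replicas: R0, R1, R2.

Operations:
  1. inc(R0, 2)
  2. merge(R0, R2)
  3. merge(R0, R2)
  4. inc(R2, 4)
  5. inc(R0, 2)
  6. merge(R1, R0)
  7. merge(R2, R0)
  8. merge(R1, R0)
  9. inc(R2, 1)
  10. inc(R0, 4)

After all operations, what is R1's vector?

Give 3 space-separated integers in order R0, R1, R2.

Op 1: inc R0 by 2 -> R0=(2,0,0) value=2
Op 2: merge R0<->R2 -> R0=(2,0,0) R2=(2,0,0)
Op 3: merge R0<->R2 -> R0=(2,0,0) R2=(2,0,0)
Op 4: inc R2 by 4 -> R2=(2,0,4) value=6
Op 5: inc R0 by 2 -> R0=(4,0,0) value=4
Op 6: merge R1<->R0 -> R1=(4,0,0) R0=(4,0,0)
Op 7: merge R2<->R0 -> R2=(4,0,4) R0=(4,0,4)
Op 8: merge R1<->R0 -> R1=(4,0,4) R0=(4,0,4)
Op 9: inc R2 by 1 -> R2=(4,0,5) value=9
Op 10: inc R0 by 4 -> R0=(8,0,4) value=12

Answer: 4 0 4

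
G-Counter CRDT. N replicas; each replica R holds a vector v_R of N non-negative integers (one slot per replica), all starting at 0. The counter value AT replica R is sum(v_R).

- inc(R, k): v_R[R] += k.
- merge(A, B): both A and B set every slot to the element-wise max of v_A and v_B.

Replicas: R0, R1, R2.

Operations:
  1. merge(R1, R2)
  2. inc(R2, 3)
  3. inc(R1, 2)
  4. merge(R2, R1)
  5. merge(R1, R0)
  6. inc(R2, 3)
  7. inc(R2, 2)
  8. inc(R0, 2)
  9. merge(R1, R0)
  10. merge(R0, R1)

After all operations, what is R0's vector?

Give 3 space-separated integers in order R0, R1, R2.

Op 1: merge R1<->R2 -> R1=(0,0,0) R2=(0,0,0)
Op 2: inc R2 by 3 -> R2=(0,0,3) value=3
Op 3: inc R1 by 2 -> R1=(0,2,0) value=2
Op 4: merge R2<->R1 -> R2=(0,2,3) R1=(0,2,3)
Op 5: merge R1<->R0 -> R1=(0,2,3) R0=(0,2,3)
Op 6: inc R2 by 3 -> R2=(0,2,6) value=8
Op 7: inc R2 by 2 -> R2=(0,2,8) value=10
Op 8: inc R0 by 2 -> R0=(2,2,3) value=7
Op 9: merge R1<->R0 -> R1=(2,2,3) R0=(2,2,3)
Op 10: merge R0<->R1 -> R0=(2,2,3) R1=(2,2,3)

Answer: 2 2 3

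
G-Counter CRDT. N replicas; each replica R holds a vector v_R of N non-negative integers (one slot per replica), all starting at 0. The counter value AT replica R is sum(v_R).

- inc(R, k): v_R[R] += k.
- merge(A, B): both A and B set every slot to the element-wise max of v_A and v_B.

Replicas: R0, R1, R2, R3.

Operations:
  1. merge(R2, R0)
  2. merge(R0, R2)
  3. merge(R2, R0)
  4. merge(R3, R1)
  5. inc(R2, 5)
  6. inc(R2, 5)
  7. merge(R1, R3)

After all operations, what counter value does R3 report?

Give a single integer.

Answer: 0

Derivation:
Op 1: merge R2<->R0 -> R2=(0,0,0,0) R0=(0,0,0,0)
Op 2: merge R0<->R2 -> R0=(0,0,0,0) R2=(0,0,0,0)
Op 3: merge R2<->R0 -> R2=(0,0,0,0) R0=(0,0,0,0)
Op 4: merge R3<->R1 -> R3=(0,0,0,0) R1=(0,0,0,0)
Op 5: inc R2 by 5 -> R2=(0,0,5,0) value=5
Op 6: inc R2 by 5 -> R2=(0,0,10,0) value=10
Op 7: merge R1<->R3 -> R1=(0,0,0,0) R3=(0,0,0,0)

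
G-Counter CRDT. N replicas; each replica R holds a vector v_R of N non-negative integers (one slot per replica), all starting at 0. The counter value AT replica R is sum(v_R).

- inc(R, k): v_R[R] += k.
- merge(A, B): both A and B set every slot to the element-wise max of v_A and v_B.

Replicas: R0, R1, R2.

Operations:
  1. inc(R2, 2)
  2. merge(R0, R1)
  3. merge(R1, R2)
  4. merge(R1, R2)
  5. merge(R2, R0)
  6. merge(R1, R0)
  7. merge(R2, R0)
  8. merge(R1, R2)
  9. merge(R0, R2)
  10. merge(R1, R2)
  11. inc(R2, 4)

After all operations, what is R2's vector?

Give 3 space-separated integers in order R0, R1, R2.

Answer: 0 0 6

Derivation:
Op 1: inc R2 by 2 -> R2=(0,0,2) value=2
Op 2: merge R0<->R1 -> R0=(0,0,0) R1=(0,0,0)
Op 3: merge R1<->R2 -> R1=(0,0,2) R2=(0,0,2)
Op 4: merge R1<->R2 -> R1=(0,0,2) R2=(0,0,2)
Op 5: merge R2<->R0 -> R2=(0,0,2) R0=(0,0,2)
Op 6: merge R1<->R0 -> R1=(0,0,2) R0=(0,0,2)
Op 7: merge R2<->R0 -> R2=(0,0,2) R0=(0,0,2)
Op 8: merge R1<->R2 -> R1=(0,0,2) R2=(0,0,2)
Op 9: merge R0<->R2 -> R0=(0,0,2) R2=(0,0,2)
Op 10: merge R1<->R2 -> R1=(0,0,2) R2=(0,0,2)
Op 11: inc R2 by 4 -> R2=(0,0,6) value=6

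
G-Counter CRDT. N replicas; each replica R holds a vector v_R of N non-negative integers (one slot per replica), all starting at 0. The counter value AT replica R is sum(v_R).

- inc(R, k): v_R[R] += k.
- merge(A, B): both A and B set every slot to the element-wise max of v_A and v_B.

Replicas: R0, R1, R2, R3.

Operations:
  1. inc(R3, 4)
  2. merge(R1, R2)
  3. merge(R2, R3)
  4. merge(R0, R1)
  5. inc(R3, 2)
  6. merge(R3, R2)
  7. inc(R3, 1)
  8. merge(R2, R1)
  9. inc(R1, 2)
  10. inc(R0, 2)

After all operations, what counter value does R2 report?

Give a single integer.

Answer: 6

Derivation:
Op 1: inc R3 by 4 -> R3=(0,0,0,4) value=4
Op 2: merge R1<->R2 -> R1=(0,0,0,0) R2=(0,0,0,0)
Op 3: merge R2<->R3 -> R2=(0,0,0,4) R3=(0,0,0,4)
Op 4: merge R0<->R1 -> R0=(0,0,0,0) R1=(0,0,0,0)
Op 5: inc R3 by 2 -> R3=(0,0,0,6) value=6
Op 6: merge R3<->R2 -> R3=(0,0,0,6) R2=(0,0,0,6)
Op 7: inc R3 by 1 -> R3=(0,0,0,7) value=7
Op 8: merge R2<->R1 -> R2=(0,0,0,6) R1=(0,0,0,6)
Op 9: inc R1 by 2 -> R1=(0,2,0,6) value=8
Op 10: inc R0 by 2 -> R0=(2,0,0,0) value=2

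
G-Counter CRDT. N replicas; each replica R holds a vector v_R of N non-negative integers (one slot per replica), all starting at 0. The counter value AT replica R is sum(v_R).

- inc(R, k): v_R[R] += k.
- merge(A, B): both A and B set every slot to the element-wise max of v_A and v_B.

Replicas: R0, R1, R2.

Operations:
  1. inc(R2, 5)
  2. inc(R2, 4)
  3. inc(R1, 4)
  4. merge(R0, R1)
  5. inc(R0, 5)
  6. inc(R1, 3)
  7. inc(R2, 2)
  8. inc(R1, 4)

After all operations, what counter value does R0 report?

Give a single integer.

Answer: 9

Derivation:
Op 1: inc R2 by 5 -> R2=(0,0,5) value=5
Op 2: inc R2 by 4 -> R2=(0,0,9) value=9
Op 3: inc R1 by 4 -> R1=(0,4,0) value=4
Op 4: merge R0<->R1 -> R0=(0,4,0) R1=(0,4,0)
Op 5: inc R0 by 5 -> R0=(5,4,0) value=9
Op 6: inc R1 by 3 -> R1=(0,7,0) value=7
Op 7: inc R2 by 2 -> R2=(0,0,11) value=11
Op 8: inc R1 by 4 -> R1=(0,11,0) value=11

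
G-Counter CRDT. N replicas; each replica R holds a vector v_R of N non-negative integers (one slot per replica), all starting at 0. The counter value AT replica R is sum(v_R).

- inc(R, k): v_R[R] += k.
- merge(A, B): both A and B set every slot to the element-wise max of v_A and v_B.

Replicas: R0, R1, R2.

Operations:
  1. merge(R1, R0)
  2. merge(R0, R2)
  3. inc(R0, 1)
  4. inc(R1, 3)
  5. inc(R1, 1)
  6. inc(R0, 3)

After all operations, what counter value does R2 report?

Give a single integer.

Op 1: merge R1<->R0 -> R1=(0,0,0) R0=(0,0,0)
Op 2: merge R0<->R2 -> R0=(0,0,0) R2=(0,0,0)
Op 3: inc R0 by 1 -> R0=(1,0,0) value=1
Op 4: inc R1 by 3 -> R1=(0,3,0) value=3
Op 5: inc R1 by 1 -> R1=(0,4,0) value=4
Op 6: inc R0 by 3 -> R0=(4,0,0) value=4

Answer: 0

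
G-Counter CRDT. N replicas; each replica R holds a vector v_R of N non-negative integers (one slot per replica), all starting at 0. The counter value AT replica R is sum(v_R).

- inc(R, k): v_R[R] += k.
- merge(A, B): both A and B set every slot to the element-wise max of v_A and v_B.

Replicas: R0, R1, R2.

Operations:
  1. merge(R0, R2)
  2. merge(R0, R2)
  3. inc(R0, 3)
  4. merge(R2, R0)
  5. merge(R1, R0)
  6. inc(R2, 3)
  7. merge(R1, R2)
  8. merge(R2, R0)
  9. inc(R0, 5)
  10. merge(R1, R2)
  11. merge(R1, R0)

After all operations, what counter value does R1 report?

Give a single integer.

Op 1: merge R0<->R2 -> R0=(0,0,0) R2=(0,0,0)
Op 2: merge R0<->R2 -> R0=(0,0,0) R2=(0,0,0)
Op 3: inc R0 by 3 -> R0=(3,0,0) value=3
Op 4: merge R2<->R0 -> R2=(3,0,0) R0=(3,0,0)
Op 5: merge R1<->R0 -> R1=(3,0,0) R0=(3,0,0)
Op 6: inc R2 by 3 -> R2=(3,0,3) value=6
Op 7: merge R1<->R2 -> R1=(3,0,3) R2=(3,0,3)
Op 8: merge R2<->R0 -> R2=(3,0,3) R0=(3,0,3)
Op 9: inc R0 by 5 -> R0=(8,0,3) value=11
Op 10: merge R1<->R2 -> R1=(3,0,3) R2=(3,0,3)
Op 11: merge R1<->R0 -> R1=(8,0,3) R0=(8,0,3)

Answer: 11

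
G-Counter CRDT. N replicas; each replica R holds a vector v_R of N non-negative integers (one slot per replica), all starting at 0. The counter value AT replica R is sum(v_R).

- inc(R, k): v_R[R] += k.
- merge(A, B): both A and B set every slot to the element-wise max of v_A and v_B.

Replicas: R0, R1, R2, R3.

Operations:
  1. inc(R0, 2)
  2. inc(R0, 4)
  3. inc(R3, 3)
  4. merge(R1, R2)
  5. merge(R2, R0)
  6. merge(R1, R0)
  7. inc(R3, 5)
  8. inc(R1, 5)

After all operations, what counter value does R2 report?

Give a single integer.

Answer: 6

Derivation:
Op 1: inc R0 by 2 -> R0=(2,0,0,0) value=2
Op 2: inc R0 by 4 -> R0=(6,0,0,0) value=6
Op 3: inc R3 by 3 -> R3=(0,0,0,3) value=3
Op 4: merge R1<->R2 -> R1=(0,0,0,0) R2=(0,0,0,0)
Op 5: merge R2<->R0 -> R2=(6,0,0,0) R0=(6,0,0,0)
Op 6: merge R1<->R0 -> R1=(6,0,0,0) R0=(6,0,0,0)
Op 7: inc R3 by 5 -> R3=(0,0,0,8) value=8
Op 8: inc R1 by 5 -> R1=(6,5,0,0) value=11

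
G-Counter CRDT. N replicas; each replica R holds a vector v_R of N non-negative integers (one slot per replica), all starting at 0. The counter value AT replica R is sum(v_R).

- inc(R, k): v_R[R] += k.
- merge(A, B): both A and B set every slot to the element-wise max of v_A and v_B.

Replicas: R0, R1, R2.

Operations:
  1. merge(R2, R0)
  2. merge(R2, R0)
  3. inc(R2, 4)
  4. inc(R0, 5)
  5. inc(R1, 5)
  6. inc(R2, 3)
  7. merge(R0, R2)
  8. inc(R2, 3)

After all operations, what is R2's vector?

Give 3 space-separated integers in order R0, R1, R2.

Answer: 5 0 10

Derivation:
Op 1: merge R2<->R0 -> R2=(0,0,0) R0=(0,0,0)
Op 2: merge R2<->R0 -> R2=(0,0,0) R0=(0,0,0)
Op 3: inc R2 by 4 -> R2=(0,0,4) value=4
Op 4: inc R0 by 5 -> R0=(5,0,0) value=5
Op 5: inc R1 by 5 -> R1=(0,5,0) value=5
Op 6: inc R2 by 3 -> R2=(0,0,7) value=7
Op 7: merge R0<->R2 -> R0=(5,0,7) R2=(5,0,7)
Op 8: inc R2 by 3 -> R2=(5,0,10) value=15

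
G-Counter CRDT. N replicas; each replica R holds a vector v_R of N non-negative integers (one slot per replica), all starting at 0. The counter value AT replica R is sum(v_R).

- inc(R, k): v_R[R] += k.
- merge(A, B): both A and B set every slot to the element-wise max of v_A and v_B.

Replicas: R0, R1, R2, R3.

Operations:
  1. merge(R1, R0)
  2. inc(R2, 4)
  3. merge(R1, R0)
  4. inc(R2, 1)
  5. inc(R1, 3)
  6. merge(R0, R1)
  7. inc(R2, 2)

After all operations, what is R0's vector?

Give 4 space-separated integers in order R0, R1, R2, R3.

Op 1: merge R1<->R0 -> R1=(0,0,0,0) R0=(0,0,0,0)
Op 2: inc R2 by 4 -> R2=(0,0,4,0) value=4
Op 3: merge R1<->R0 -> R1=(0,0,0,0) R0=(0,0,0,0)
Op 4: inc R2 by 1 -> R2=(0,0,5,0) value=5
Op 5: inc R1 by 3 -> R1=(0,3,0,0) value=3
Op 6: merge R0<->R1 -> R0=(0,3,0,0) R1=(0,3,0,0)
Op 7: inc R2 by 2 -> R2=(0,0,7,0) value=7

Answer: 0 3 0 0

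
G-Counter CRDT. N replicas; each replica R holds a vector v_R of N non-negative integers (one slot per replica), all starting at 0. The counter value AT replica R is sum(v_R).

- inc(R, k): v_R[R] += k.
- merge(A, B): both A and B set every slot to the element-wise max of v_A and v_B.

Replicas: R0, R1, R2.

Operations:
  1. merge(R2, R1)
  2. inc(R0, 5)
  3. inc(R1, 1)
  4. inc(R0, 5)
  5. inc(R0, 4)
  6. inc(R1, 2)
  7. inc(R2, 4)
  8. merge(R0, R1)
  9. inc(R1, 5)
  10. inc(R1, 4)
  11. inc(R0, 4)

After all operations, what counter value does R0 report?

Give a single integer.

Answer: 21

Derivation:
Op 1: merge R2<->R1 -> R2=(0,0,0) R1=(0,0,0)
Op 2: inc R0 by 5 -> R0=(5,0,0) value=5
Op 3: inc R1 by 1 -> R1=(0,1,0) value=1
Op 4: inc R0 by 5 -> R0=(10,0,0) value=10
Op 5: inc R0 by 4 -> R0=(14,0,0) value=14
Op 6: inc R1 by 2 -> R1=(0,3,0) value=3
Op 7: inc R2 by 4 -> R2=(0,0,4) value=4
Op 8: merge R0<->R1 -> R0=(14,3,0) R1=(14,3,0)
Op 9: inc R1 by 5 -> R1=(14,8,0) value=22
Op 10: inc R1 by 4 -> R1=(14,12,0) value=26
Op 11: inc R0 by 4 -> R0=(18,3,0) value=21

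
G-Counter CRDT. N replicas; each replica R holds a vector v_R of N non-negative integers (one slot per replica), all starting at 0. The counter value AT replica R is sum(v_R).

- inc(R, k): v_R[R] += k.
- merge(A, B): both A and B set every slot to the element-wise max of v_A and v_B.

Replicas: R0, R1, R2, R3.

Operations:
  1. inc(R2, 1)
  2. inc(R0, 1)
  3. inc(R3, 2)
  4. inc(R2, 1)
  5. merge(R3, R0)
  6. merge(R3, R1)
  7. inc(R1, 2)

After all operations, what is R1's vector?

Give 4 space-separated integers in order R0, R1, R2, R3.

Op 1: inc R2 by 1 -> R2=(0,0,1,0) value=1
Op 2: inc R0 by 1 -> R0=(1,0,0,0) value=1
Op 3: inc R3 by 2 -> R3=(0,0,0,2) value=2
Op 4: inc R2 by 1 -> R2=(0,0,2,0) value=2
Op 5: merge R3<->R0 -> R3=(1,0,0,2) R0=(1,0,0,2)
Op 6: merge R3<->R1 -> R3=(1,0,0,2) R1=(1,0,0,2)
Op 7: inc R1 by 2 -> R1=(1,2,0,2) value=5

Answer: 1 2 0 2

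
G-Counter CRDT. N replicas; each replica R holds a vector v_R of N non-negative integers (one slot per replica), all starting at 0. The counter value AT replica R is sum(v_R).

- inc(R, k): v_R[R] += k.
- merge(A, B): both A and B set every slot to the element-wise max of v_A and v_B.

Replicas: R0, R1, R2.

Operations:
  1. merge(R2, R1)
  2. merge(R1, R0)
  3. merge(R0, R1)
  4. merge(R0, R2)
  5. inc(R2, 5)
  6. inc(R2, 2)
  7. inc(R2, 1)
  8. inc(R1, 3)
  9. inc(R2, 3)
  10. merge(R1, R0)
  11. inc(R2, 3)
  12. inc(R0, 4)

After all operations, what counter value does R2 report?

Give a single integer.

Answer: 14

Derivation:
Op 1: merge R2<->R1 -> R2=(0,0,0) R1=(0,0,0)
Op 2: merge R1<->R0 -> R1=(0,0,0) R0=(0,0,0)
Op 3: merge R0<->R1 -> R0=(0,0,0) R1=(0,0,0)
Op 4: merge R0<->R2 -> R0=(0,0,0) R2=(0,0,0)
Op 5: inc R2 by 5 -> R2=(0,0,5) value=5
Op 6: inc R2 by 2 -> R2=(0,0,7) value=7
Op 7: inc R2 by 1 -> R2=(0,0,8) value=8
Op 8: inc R1 by 3 -> R1=(0,3,0) value=3
Op 9: inc R2 by 3 -> R2=(0,0,11) value=11
Op 10: merge R1<->R0 -> R1=(0,3,0) R0=(0,3,0)
Op 11: inc R2 by 3 -> R2=(0,0,14) value=14
Op 12: inc R0 by 4 -> R0=(4,3,0) value=7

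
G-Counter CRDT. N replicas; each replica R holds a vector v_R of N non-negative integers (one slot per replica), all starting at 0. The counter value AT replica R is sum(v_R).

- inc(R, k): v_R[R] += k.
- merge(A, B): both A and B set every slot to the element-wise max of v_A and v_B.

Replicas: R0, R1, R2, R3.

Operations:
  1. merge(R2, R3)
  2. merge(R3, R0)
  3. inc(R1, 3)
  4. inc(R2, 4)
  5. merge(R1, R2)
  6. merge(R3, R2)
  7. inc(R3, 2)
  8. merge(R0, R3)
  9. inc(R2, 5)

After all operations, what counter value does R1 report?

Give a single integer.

Op 1: merge R2<->R3 -> R2=(0,0,0,0) R3=(0,0,0,0)
Op 2: merge R3<->R0 -> R3=(0,0,0,0) R0=(0,0,0,0)
Op 3: inc R1 by 3 -> R1=(0,3,0,0) value=3
Op 4: inc R2 by 4 -> R2=(0,0,4,0) value=4
Op 5: merge R1<->R2 -> R1=(0,3,4,0) R2=(0,3,4,0)
Op 6: merge R3<->R2 -> R3=(0,3,4,0) R2=(0,3,4,0)
Op 7: inc R3 by 2 -> R3=(0,3,4,2) value=9
Op 8: merge R0<->R3 -> R0=(0,3,4,2) R3=(0,3,4,2)
Op 9: inc R2 by 5 -> R2=(0,3,9,0) value=12

Answer: 7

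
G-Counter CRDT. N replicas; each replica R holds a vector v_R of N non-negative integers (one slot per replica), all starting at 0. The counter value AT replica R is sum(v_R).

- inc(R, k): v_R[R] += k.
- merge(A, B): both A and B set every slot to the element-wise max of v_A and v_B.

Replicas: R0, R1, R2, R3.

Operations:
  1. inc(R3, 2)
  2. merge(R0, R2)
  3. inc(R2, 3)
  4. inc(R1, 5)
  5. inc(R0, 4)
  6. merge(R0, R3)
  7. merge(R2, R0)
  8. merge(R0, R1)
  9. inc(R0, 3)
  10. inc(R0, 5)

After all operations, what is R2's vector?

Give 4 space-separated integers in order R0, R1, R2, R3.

Op 1: inc R3 by 2 -> R3=(0,0,0,2) value=2
Op 2: merge R0<->R2 -> R0=(0,0,0,0) R2=(0,0,0,0)
Op 3: inc R2 by 3 -> R2=(0,0,3,0) value=3
Op 4: inc R1 by 5 -> R1=(0,5,0,0) value=5
Op 5: inc R0 by 4 -> R0=(4,0,0,0) value=4
Op 6: merge R0<->R3 -> R0=(4,0,0,2) R3=(4,0,0,2)
Op 7: merge R2<->R0 -> R2=(4,0,3,2) R0=(4,0,3,2)
Op 8: merge R0<->R1 -> R0=(4,5,3,2) R1=(4,5,3,2)
Op 9: inc R0 by 3 -> R0=(7,5,3,2) value=17
Op 10: inc R0 by 5 -> R0=(12,5,3,2) value=22

Answer: 4 0 3 2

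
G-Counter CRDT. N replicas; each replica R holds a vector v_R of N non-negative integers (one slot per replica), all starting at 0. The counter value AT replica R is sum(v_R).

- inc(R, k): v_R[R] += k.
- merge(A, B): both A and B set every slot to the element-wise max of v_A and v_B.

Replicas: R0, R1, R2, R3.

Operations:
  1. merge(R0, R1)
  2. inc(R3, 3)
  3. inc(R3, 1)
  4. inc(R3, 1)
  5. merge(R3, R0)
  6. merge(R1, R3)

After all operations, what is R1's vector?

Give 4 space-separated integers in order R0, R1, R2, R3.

Op 1: merge R0<->R1 -> R0=(0,0,0,0) R1=(0,0,0,0)
Op 2: inc R3 by 3 -> R3=(0,0,0,3) value=3
Op 3: inc R3 by 1 -> R3=(0,0,0,4) value=4
Op 4: inc R3 by 1 -> R3=(0,0,0,5) value=5
Op 5: merge R3<->R0 -> R3=(0,0,0,5) R0=(0,0,0,5)
Op 6: merge R1<->R3 -> R1=(0,0,0,5) R3=(0,0,0,5)

Answer: 0 0 0 5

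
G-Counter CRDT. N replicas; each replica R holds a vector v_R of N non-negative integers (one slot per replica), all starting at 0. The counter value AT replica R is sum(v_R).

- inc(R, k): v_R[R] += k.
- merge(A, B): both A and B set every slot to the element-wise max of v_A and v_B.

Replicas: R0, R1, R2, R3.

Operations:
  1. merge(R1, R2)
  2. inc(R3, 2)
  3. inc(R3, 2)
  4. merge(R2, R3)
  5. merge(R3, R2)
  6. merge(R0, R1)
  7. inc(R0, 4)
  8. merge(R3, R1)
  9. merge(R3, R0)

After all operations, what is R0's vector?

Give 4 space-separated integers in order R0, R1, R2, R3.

Op 1: merge R1<->R2 -> R1=(0,0,0,0) R2=(0,0,0,0)
Op 2: inc R3 by 2 -> R3=(0,0,0,2) value=2
Op 3: inc R3 by 2 -> R3=(0,0,0,4) value=4
Op 4: merge R2<->R3 -> R2=(0,0,0,4) R3=(0,0,0,4)
Op 5: merge R3<->R2 -> R3=(0,0,0,4) R2=(0,0,0,4)
Op 6: merge R0<->R1 -> R0=(0,0,0,0) R1=(0,0,0,0)
Op 7: inc R0 by 4 -> R0=(4,0,0,0) value=4
Op 8: merge R3<->R1 -> R3=(0,0,0,4) R1=(0,0,0,4)
Op 9: merge R3<->R0 -> R3=(4,0,0,4) R0=(4,0,0,4)

Answer: 4 0 0 4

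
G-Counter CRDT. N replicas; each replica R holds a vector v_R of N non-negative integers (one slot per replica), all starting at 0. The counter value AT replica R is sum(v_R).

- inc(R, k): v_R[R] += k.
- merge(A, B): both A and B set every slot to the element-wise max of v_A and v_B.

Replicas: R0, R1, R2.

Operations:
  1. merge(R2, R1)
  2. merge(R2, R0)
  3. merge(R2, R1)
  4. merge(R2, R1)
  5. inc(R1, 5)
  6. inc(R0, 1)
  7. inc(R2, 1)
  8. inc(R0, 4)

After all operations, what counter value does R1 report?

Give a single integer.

Answer: 5

Derivation:
Op 1: merge R2<->R1 -> R2=(0,0,0) R1=(0,0,0)
Op 2: merge R2<->R0 -> R2=(0,0,0) R0=(0,0,0)
Op 3: merge R2<->R1 -> R2=(0,0,0) R1=(0,0,0)
Op 4: merge R2<->R1 -> R2=(0,0,0) R1=(0,0,0)
Op 5: inc R1 by 5 -> R1=(0,5,0) value=5
Op 6: inc R0 by 1 -> R0=(1,0,0) value=1
Op 7: inc R2 by 1 -> R2=(0,0,1) value=1
Op 8: inc R0 by 4 -> R0=(5,0,0) value=5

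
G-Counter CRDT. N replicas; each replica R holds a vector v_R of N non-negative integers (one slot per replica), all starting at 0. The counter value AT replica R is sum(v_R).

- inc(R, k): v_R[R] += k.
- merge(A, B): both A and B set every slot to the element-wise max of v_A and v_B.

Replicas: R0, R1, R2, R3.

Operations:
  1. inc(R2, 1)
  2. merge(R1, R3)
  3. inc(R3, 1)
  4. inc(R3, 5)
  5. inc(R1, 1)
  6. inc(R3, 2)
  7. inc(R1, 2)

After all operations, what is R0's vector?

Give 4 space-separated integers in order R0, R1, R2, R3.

Answer: 0 0 0 0

Derivation:
Op 1: inc R2 by 1 -> R2=(0,0,1,0) value=1
Op 2: merge R1<->R3 -> R1=(0,0,0,0) R3=(0,0,0,0)
Op 3: inc R3 by 1 -> R3=(0,0,0,1) value=1
Op 4: inc R3 by 5 -> R3=(0,0,0,6) value=6
Op 5: inc R1 by 1 -> R1=(0,1,0,0) value=1
Op 6: inc R3 by 2 -> R3=(0,0,0,8) value=8
Op 7: inc R1 by 2 -> R1=(0,3,0,0) value=3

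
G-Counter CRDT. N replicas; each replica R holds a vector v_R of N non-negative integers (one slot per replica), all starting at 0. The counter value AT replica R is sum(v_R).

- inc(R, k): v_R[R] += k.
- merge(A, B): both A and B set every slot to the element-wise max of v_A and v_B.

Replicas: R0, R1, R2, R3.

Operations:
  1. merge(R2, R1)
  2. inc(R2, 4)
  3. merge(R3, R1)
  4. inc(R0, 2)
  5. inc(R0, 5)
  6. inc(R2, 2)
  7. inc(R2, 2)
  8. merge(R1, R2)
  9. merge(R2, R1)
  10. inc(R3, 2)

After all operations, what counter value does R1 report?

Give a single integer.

Answer: 8

Derivation:
Op 1: merge R2<->R1 -> R2=(0,0,0,0) R1=(0,0,0,0)
Op 2: inc R2 by 4 -> R2=(0,0,4,0) value=4
Op 3: merge R3<->R1 -> R3=(0,0,0,0) R1=(0,0,0,0)
Op 4: inc R0 by 2 -> R0=(2,0,0,0) value=2
Op 5: inc R0 by 5 -> R0=(7,0,0,0) value=7
Op 6: inc R2 by 2 -> R2=(0,0,6,0) value=6
Op 7: inc R2 by 2 -> R2=(0,0,8,0) value=8
Op 8: merge R1<->R2 -> R1=(0,0,8,0) R2=(0,0,8,0)
Op 9: merge R2<->R1 -> R2=(0,0,8,0) R1=(0,0,8,0)
Op 10: inc R3 by 2 -> R3=(0,0,0,2) value=2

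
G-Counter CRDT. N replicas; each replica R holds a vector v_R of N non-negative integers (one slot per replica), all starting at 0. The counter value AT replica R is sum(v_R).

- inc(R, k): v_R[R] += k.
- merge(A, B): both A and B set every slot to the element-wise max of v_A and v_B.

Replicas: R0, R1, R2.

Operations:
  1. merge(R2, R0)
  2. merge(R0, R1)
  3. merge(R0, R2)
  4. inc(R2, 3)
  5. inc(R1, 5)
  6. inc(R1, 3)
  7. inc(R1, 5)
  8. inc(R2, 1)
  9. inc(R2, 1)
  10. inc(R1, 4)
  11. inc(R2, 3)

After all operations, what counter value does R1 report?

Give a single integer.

Answer: 17

Derivation:
Op 1: merge R2<->R0 -> R2=(0,0,0) R0=(0,0,0)
Op 2: merge R0<->R1 -> R0=(0,0,0) R1=(0,0,0)
Op 3: merge R0<->R2 -> R0=(0,0,0) R2=(0,0,0)
Op 4: inc R2 by 3 -> R2=(0,0,3) value=3
Op 5: inc R1 by 5 -> R1=(0,5,0) value=5
Op 6: inc R1 by 3 -> R1=(0,8,0) value=8
Op 7: inc R1 by 5 -> R1=(0,13,0) value=13
Op 8: inc R2 by 1 -> R2=(0,0,4) value=4
Op 9: inc R2 by 1 -> R2=(0,0,5) value=5
Op 10: inc R1 by 4 -> R1=(0,17,0) value=17
Op 11: inc R2 by 3 -> R2=(0,0,8) value=8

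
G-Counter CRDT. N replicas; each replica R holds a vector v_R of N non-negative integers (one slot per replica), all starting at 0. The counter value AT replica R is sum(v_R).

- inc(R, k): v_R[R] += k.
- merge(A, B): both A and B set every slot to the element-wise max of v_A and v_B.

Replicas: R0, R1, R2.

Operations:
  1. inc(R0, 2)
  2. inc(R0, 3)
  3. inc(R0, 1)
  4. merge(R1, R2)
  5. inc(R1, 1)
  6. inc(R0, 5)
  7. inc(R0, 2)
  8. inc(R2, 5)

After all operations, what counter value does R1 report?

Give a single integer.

Answer: 1

Derivation:
Op 1: inc R0 by 2 -> R0=(2,0,0) value=2
Op 2: inc R0 by 3 -> R0=(5,0,0) value=5
Op 3: inc R0 by 1 -> R0=(6,0,0) value=6
Op 4: merge R1<->R2 -> R1=(0,0,0) R2=(0,0,0)
Op 5: inc R1 by 1 -> R1=(0,1,0) value=1
Op 6: inc R0 by 5 -> R0=(11,0,0) value=11
Op 7: inc R0 by 2 -> R0=(13,0,0) value=13
Op 8: inc R2 by 5 -> R2=(0,0,5) value=5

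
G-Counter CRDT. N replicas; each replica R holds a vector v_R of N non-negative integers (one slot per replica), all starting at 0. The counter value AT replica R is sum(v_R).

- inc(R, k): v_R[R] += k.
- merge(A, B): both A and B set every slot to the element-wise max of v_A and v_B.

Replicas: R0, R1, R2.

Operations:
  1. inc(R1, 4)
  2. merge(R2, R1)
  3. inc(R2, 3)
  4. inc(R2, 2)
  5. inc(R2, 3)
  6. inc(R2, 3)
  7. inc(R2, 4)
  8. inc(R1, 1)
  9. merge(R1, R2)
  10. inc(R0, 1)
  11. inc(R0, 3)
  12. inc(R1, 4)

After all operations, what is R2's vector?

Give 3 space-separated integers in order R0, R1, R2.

Answer: 0 5 15

Derivation:
Op 1: inc R1 by 4 -> R1=(0,4,0) value=4
Op 2: merge R2<->R1 -> R2=(0,4,0) R1=(0,4,0)
Op 3: inc R2 by 3 -> R2=(0,4,3) value=7
Op 4: inc R2 by 2 -> R2=(0,4,5) value=9
Op 5: inc R2 by 3 -> R2=(0,4,8) value=12
Op 6: inc R2 by 3 -> R2=(0,4,11) value=15
Op 7: inc R2 by 4 -> R2=(0,4,15) value=19
Op 8: inc R1 by 1 -> R1=(0,5,0) value=5
Op 9: merge R1<->R2 -> R1=(0,5,15) R2=(0,5,15)
Op 10: inc R0 by 1 -> R0=(1,0,0) value=1
Op 11: inc R0 by 3 -> R0=(4,0,0) value=4
Op 12: inc R1 by 4 -> R1=(0,9,15) value=24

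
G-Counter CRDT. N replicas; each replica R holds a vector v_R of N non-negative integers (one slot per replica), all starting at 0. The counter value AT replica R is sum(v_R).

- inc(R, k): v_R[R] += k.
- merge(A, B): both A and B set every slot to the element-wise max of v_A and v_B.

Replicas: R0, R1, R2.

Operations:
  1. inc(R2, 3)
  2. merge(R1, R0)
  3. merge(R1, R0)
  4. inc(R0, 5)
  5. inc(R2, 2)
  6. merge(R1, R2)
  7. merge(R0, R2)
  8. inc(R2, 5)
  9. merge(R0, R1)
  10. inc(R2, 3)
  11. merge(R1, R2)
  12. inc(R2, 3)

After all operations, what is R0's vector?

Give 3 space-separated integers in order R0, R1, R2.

Answer: 5 0 5

Derivation:
Op 1: inc R2 by 3 -> R2=(0,0,3) value=3
Op 2: merge R1<->R0 -> R1=(0,0,0) R0=(0,0,0)
Op 3: merge R1<->R0 -> R1=(0,0,0) R0=(0,0,0)
Op 4: inc R0 by 5 -> R0=(5,0,0) value=5
Op 5: inc R2 by 2 -> R2=(0,0,5) value=5
Op 6: merge R1<->R2 -> R1=(0,0,5) R2=(0,0,5)
Op 7: merge R0<->R2 -> R0=(5,0,5) R2=(5,0,5)
Op 8: inc R2 by 5 -> R2=(5,0,10) value=15
Op 9: merge R0<->R1 -> R0=(5,0,5) R1=(5,0,5)
Op 10: inc R2 by 3 -> R2=(5,0,13) value=18
Op 11: merge R1<->R2 -> R1=(5,0,13) R2=(5,0,13)
Op 12: inc R2 by 3 -> R2=(5,0,16) value=21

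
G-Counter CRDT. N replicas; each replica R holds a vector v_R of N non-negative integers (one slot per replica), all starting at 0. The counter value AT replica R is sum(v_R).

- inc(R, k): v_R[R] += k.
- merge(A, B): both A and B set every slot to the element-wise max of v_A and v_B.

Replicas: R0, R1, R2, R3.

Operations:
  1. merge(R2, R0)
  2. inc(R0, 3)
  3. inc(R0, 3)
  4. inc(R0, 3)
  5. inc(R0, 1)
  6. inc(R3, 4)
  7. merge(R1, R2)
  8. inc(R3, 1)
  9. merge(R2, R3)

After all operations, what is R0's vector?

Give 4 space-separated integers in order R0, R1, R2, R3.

Op 1: merge R2<->R0 -> R2=(0,0,0,0) R0=(0,0,0,0)
Op 2: inc R0 by 3 -> R0=(3,0,0,0) value=3
Op 3: inc R0 by 3 -> R0=(6,0,0,0) value=6
Op 4: inc R0 by 3 -> R0=(9,0,0,0) value=9
Op 5: inc R0 by 1 -> R0=(10,0,0,0) value=10
Op 6: inc R3 by 4 -> R3=(0,0,0,4) value=4
Op 7: merge R1<->R2 -> R1=(0,0,0,0) R2=(0,0,0,0)
Op 8: inc R3 by 1 -> R3=(0,0,0,5) value=5
Op 9: merge R2<->R3 -> R2=(0,0,0,5) R3=(0,0,0,5)

Answer: 10 0 0 0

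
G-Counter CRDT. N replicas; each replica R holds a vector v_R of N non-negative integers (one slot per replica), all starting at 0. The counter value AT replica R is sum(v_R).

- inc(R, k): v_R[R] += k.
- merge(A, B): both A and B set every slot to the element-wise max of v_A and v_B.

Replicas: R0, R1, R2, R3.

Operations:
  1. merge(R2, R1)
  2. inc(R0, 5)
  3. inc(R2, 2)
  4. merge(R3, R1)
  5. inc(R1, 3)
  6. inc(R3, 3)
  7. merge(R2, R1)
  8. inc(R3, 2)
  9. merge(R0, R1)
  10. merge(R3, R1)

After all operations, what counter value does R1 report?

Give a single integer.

Answer: 15

Derivation:
Op 1: merge R2<->R1 -> R2=(0,0,0,0) R1=(0,0,0,0)
Op 2: inc R0 by 5 -> R0=(5,0,0,0) value=5
Op 3: inc R2 by 2 -> R2=(0,0,2,0) value=2
Op 4: merge R3<->R1 -> R3=(0,0,0,0) R1=(0,0,0,0)
Op 5: inc R1 by 3 -> R1=(0,3,0,0) value=3
Op 6: inc R3 by 3 -> R3=(0,0,0,3) value=3
Op 7: merge R2<->R1 -> R2=(0,3,2,0) R1=(0,3,2,0)
Op 8: inc R3 by 2 -> R3=(0,0,0,5) value=5
Op 9: merge R0<->R1 -> R0=(5,3,2,0) R1=(5,3,2,0)
Op 10: merge R3<->R1 -> R3=(5,3,2,5) R1=(5,3,2,5)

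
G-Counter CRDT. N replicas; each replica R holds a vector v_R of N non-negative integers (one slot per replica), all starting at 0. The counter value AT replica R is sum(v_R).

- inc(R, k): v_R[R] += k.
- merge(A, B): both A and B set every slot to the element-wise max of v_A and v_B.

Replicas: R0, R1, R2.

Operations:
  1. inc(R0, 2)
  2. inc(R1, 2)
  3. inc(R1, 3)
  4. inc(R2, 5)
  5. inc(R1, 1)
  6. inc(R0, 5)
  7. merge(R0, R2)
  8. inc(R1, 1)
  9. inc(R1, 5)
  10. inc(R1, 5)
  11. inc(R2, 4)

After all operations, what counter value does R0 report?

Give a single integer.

Op 1: inc R0 by 2 -> R0=(2,0,0) value=2
Op 2: inc R1 by 2 -> R1=(0,2,0) value=2
Op 3: inc R1 by 3 -> R1=(0,5,0) value=5
Op 4: inc R2 by 5 -> R2=(0,0,5) value=5
Op 5: inc R1 by 1 -> R1=(0,6,0) value=6
Op 6: inc R0 by 5 -> R0=(7,0,0) value=7
Op 7: merge R0<->R2 -> R0=(7,0,5) R2=(7,0,5)
Op 8: inc R1 by 1 -> R1=(0,7,0) value=7
Op 9: inc R1 by 5 -> R1=(0,12,0) value=12
Op 10: inc R1 by 5 -> R1=(0,17,0) value=17
Op 11: inc R2 by 4 -> R2=(7,0,9) value=16

Answer: 12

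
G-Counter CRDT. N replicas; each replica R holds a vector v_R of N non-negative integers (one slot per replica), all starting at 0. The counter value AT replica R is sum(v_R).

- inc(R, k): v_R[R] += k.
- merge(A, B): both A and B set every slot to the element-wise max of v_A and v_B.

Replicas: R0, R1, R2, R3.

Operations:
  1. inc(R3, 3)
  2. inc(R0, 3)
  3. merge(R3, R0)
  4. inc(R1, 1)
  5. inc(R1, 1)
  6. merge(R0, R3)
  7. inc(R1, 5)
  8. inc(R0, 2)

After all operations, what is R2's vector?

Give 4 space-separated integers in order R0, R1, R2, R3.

Op 1: inc R3 by 3 -> R3=(0,0,0,3) value=3
Op 2: inc R0 by 3 -> R0=(3,0,0,0) value=3
Op 3: merge R3<->R0 -> R3=(3,0,0,3) R0=(3,0,0,3)
Op 4: inc R1 by 1 -> R1=(0,1,0,0) value=1
Op 5: inc R1 by 1 -> R1=(0,2,0,0) value=2
Op 6: merge R0<->R3 -> R0=(3,0,0,3) R3=(3,0,0,3)
Op 7: inc R1 by 5 -> R1=(0,7,0,0) value=7
Op 8: inc R0 by 2 -> R0=(5,0,0,3) value=8

Answer: 0 0 0 0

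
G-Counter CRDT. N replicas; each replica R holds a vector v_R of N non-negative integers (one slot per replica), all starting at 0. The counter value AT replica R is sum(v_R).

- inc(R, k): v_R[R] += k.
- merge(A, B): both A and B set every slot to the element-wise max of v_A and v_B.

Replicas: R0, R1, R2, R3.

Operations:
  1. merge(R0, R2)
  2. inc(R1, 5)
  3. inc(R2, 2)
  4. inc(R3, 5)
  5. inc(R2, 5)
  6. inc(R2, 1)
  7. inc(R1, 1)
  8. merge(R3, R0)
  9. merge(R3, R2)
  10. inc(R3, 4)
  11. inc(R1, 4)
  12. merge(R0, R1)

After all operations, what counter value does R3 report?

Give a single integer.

Op 1: merge R0<->R2 -> R0=(0,0,0,0) R2=(0,0,0,0)
Op 2: inc R1 by 5 -> R1=(0,5,0,0) value=5
Op 3: inc R2 by 2 -> R2=(0,0,2,0) value=2
Op 4: inc R3 by 5 -> R3=(0,0,0,5) value=5
Op 5: inc R2 by 5 -> R2=(0,0,7,0) value=7
Op 6: inc R2 by 1 -> R2=(0,0,8,0) value=8
Op 7: inc R1 by 1 -> R1=(0,6,0,0) value=6
Op 8: merge R3<->R0 -> R3=(0,0,0,5) R0=(0,0,0,5)
Op 9: merge R3<->R2 -> R3=(0,0,8,5) R2=(0,0,8,5)
Op 10: inc R3 by 4 -> R3=(0,0,8,9) value=17
Op 11: inc R1 by 4 -> R1=(0,10,0,0) value=10
Op 12: merge R0<->R1 -> R0=(0,10,0,5) R1=(0,10,0,5)

Answer: 17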